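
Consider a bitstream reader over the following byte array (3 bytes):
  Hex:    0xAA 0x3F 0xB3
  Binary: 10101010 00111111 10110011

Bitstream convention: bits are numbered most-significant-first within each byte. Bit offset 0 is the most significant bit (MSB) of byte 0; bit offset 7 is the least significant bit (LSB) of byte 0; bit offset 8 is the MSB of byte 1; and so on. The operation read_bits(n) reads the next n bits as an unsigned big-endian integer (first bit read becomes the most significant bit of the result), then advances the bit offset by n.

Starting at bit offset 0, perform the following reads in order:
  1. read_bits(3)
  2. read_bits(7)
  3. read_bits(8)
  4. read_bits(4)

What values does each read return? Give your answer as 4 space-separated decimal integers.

Read 1: bits[0:3] width=3 -> value=5 (bin 101); offset now 3 = byte 0 bit 3; 21 bits remain
Read 2: bits[3:10] width=7 -> value=40 (bin 0101000); offset now 10 = byte 1 bit 2; 14 bits remain
Read 3: bits[10:18] width=8 -> value=254 (bin 11111110); offset now 18 = byte 2 bit 2; 6 bits remain
Read 4: bits[18:22] width=4 -> value=12 (bin 1100); offset now 22 = byte 2 bit 6; 2 bits remain

Answer: 5 40 254 12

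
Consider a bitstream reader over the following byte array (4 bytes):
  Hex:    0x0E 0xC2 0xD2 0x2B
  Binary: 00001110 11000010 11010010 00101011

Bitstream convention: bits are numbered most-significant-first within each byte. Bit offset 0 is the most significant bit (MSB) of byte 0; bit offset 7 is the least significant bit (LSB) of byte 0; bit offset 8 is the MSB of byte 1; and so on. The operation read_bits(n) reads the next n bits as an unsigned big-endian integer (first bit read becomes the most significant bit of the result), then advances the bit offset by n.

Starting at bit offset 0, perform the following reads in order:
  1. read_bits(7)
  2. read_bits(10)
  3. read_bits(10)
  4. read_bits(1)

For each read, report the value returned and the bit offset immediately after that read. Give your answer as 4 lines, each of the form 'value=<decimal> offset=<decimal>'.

Read 1: bits[0:7] width=7 -> value=7 (bin 0000111); offset now 7 = byte 0 bit 7; 25 bits remain
Read 2: bits[7:17] width=10 -> value=389 (bin 0110000101); offset now 17 = byte 2 bit 1; 15 bits remain
Read 3: bits[17:27] width=10 -> value=657 (bin 1010010001); offset now 27 = byte 3 bit 3; 5 bits remain
Read 4: bits[27:28] width=1 -> value=0 (bin 0); offset now 28 = byte 3 bit 4; 4 bits remain

Answer: value=7 offset=7
value=389 offset=17
value=657 offset=27
value=0 offset=28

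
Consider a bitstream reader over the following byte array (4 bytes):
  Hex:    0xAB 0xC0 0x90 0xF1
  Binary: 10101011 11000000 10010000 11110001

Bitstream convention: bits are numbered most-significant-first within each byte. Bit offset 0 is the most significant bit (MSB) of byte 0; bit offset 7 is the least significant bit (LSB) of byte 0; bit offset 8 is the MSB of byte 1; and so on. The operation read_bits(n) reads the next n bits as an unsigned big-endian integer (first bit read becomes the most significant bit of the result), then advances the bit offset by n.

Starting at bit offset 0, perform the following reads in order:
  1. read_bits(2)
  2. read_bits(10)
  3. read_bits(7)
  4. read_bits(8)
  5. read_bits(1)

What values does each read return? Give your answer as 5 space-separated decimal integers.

Read 1: bits[0:2] width=2 -> value=2 (bin 10); offset now 2 = byte 0 bit 2; 30 bits remain
Read 2: bits[2:12] width=10 -> value=700 (bin 1010111100); offset now 12 = byte 1 bit 4; 20 bits remain
Read 3: bits[12:19] width=7 -> value=4 (bin 0000100); offset now 19 = byte 2 bit 3; 13 bits remain
Read 4: bits[19:27] width=8 -> value=135 (bin 10000111); offset now 27 = byte 3 bit 3; 5 bits remain
Read 5: bits[27:28] width=1 -> value=1 (bin 1); offset now 28 = byte 3 bit 4; 4 bits remain

Answer: 2 700 4 135 1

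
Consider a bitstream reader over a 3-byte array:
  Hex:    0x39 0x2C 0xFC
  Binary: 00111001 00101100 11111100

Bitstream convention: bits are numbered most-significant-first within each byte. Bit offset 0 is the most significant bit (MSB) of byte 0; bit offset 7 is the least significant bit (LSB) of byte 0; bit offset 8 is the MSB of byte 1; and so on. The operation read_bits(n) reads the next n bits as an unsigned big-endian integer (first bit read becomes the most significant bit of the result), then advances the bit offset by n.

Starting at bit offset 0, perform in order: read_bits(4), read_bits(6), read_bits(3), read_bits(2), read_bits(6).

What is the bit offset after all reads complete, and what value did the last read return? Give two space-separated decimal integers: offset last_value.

Answer: 21 31

Derivation:
Read 1: bits[0:4] width=4 -> value=3 (bin 0011); offset now 4 = byte 0 bit 4; 20 bits remain
Read 2: bits[4:10] width=6 -> value=36 (bin 100100); offset now 10 = byte 1 bit 2; 14 bits remain
Read 3: bits[10:13] width=3 -> value=5 (bin 101); offset now 13 = byte 1 bit 5; 11 bits remain
Read 4: bits[13:15] width=2 -> value=2 (bin 10); offset now 15 = byte 1 bit 7; 9 bits remain
Read 5: bits[15:21] width=6 -> value=31 (bin 011111); offset now 21 = byte 2 bit 5; 3 bits remain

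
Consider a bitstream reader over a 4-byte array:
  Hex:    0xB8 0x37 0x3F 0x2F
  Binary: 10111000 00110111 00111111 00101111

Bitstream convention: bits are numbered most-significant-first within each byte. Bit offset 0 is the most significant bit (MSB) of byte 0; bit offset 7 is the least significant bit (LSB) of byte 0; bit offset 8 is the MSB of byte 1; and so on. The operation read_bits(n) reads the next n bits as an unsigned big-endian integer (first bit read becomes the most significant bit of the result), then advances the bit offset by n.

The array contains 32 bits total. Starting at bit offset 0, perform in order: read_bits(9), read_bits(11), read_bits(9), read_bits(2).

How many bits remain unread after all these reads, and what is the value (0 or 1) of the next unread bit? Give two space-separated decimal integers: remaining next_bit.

Read 1: bits[0:9] width=9 -> value=368 (bin 101110000); offset now 9 = byte 1 bit 1; 23 bits remain
Read 2: bits[9:20] width=11 -> value=883 (bin 01101110011); offset now 20 = byte 2 bit 4; 12 bits remain
Read 3: bits[20:29] width=9 -> value=485 (bin 111100101); offset now 29 = byte 3 bit 5; 3 bits remain
Read 4: bits[29:31] width=2 -> value=3 (bin 11); offset now 31 = byte 3 bit 7; 1 bits remain

Answer: 1 1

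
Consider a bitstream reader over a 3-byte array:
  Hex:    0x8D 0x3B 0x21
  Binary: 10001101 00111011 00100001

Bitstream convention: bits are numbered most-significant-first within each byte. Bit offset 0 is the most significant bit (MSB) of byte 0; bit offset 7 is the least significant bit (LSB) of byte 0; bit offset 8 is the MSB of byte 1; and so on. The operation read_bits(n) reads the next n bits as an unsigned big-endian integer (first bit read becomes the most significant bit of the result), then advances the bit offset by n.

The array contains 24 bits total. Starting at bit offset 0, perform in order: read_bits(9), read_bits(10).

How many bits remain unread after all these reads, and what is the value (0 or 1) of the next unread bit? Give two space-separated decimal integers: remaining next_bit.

Read 1: bits[0:9] width=9 -> value=282 (bin 100011010); offset now 9 = byte 1 bit 1; 15 bits remain
Read 2: bits[9:19] width=10 -> value=473 (bin 0111011001); offset now 19 = byte 2 bit 3; 5 bits remain

Answer: 5 0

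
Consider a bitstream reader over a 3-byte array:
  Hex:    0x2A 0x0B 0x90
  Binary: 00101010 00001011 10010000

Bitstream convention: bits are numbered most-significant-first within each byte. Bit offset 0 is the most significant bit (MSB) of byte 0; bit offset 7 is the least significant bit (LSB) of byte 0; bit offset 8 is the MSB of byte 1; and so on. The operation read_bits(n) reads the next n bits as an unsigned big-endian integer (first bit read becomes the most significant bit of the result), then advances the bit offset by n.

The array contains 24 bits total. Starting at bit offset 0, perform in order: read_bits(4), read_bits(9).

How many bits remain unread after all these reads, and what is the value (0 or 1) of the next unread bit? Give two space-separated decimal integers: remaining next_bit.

Read 1: bits[0:4] width=4 -> value=2 (bin 0010); offset now 4 = byte 0 bit 4; 20 bits remain
Read 2: bits[4:13] width=9 -> value=321 (bin 101000001); offset now 13 = byte 1 bit 5; 11 bits remain

Answer: 11 0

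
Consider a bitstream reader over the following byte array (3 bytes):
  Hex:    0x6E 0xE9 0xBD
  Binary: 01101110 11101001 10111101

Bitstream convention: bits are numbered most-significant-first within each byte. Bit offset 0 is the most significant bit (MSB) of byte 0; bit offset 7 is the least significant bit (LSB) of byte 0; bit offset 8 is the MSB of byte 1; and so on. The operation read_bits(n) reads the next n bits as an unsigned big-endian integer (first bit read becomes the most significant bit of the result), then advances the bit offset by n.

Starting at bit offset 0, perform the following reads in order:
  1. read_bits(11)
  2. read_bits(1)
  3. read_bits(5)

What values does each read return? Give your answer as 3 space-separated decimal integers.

Read 1: bits[0:11] width=11 -> value=887 (bin 01101110111); offset now 11 = byte 1 bit 3; 13 bits remain
Read 2: bits[11:12] width=1 -> value=0 (bin 0); offset now 12 = byte 1 bit 4; 12 bits remain
Read 3: bits[12:17] width=5 -> value=19 (bin 10011); offset now 17 = byte 2 bit 1; 7 bits remain

Answer: 887 0 19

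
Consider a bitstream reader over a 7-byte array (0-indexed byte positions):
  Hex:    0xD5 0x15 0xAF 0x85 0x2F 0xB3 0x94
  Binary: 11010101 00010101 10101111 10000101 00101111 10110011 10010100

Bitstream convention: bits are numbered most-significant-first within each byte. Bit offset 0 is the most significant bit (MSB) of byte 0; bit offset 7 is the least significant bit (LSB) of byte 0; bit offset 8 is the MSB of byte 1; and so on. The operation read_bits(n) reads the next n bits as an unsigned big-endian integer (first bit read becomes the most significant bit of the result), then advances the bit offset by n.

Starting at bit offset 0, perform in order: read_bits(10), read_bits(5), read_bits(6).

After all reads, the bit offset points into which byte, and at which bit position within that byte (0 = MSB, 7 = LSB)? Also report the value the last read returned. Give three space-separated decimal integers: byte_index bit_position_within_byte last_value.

Answer: 2 5 53

Derivation:
Read 1: bits[0:10] width=10 -> value=852 (bin 1101010100); offset now 10 = byte 1 bit 2; 46 bits remain
Read 2: bits[10:15] width=5 -> value=10 (bin 01010); offset now 15 = byte 1 bit 7; 41 bits remain
Read 3: bits[15:21] width=6 -> value=53 (bin 110101); offset now 21 = byte 2 bit 5; 35 bits remain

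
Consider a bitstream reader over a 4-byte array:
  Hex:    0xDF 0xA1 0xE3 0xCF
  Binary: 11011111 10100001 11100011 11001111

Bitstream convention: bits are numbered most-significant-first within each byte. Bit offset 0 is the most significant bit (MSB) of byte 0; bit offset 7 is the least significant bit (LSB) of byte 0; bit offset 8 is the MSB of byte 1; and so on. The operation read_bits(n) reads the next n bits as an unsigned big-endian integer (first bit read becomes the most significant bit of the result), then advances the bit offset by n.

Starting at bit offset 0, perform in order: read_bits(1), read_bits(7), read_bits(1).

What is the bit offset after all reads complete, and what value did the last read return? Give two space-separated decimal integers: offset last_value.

Answer: 9 1

Derivation:
Read 1: bits[0:1] width=1 -> value=1 (bin 1); offset now 1 = byte 0 bit 1; 31 bits remain
Read 2: bits[1:8] width=7 -> value=95 (bin 1011111); offset now 8 = byte 1 bit 0; 24 bits remain
Read 3: bits[8:9] width=1 -> value=1 (bin 1); offset now 9 = byte 1 bit 1; 23 bits remain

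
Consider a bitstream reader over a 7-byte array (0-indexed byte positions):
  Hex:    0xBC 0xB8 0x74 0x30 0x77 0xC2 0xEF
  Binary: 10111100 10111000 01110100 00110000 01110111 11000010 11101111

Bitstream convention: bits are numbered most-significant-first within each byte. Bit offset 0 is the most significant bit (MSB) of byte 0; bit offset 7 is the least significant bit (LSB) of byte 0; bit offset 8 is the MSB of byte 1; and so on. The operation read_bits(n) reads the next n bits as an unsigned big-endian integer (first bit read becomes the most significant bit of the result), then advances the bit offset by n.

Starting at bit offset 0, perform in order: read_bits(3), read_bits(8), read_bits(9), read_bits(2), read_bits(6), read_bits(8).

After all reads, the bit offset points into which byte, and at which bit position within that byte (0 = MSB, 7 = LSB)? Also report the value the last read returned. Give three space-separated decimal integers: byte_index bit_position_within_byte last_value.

Read 1: bits[0:3] width=3 -> value=5 (bin 101); offset now 3 = byte 0 bit 3; 53 bits remain
Read 2: bits[3:11] width=8 -> value=229 (bin 11100101); offset now 11 = byte 1 bit 3; 45 bits remain
Read 3: bits[11:20] width=9 -> value=391 (bin 110000111); offset now 20 = byte 2 bit 4; 36 bits remain
Read 4: bits[20:22] width=2 -> value=1 (bin 01); offset now 22 = byte 2 bit 6; 34 bits remain
Read 5: bits[22:28] width=6 -> value=3 (bin 000011); offset now 28 = byte 3 bit 4; 28 bits remain
Read 6: bits[28:36] width=8 -> value=7 (bin 00000111); offset now 36 = byte 4 bit 4; 20 bits remain

Answer: 4 4 7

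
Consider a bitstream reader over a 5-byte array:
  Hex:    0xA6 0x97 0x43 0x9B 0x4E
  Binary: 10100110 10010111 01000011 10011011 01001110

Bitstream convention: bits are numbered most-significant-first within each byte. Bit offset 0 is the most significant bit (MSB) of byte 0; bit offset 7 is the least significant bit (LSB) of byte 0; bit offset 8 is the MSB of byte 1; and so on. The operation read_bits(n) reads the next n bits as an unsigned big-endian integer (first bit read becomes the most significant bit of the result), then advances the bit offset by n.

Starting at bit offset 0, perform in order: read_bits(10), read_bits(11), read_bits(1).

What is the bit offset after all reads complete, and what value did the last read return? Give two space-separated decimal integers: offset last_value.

Read 1: bits[0:10] width=10 -> value=666 (bin 1010011010); offset now 10 = byte 1 bit 2; 30 bits remain
Read 2: bits[10:21] width=11 -> value=744 (bin 01011101000); offset now 21 = byte 2 bit 5; 19 bits remain
Read 3: bits[21:22] width=1 -> value=0 (bin 0); offset now 22 = byte 2 bit 6; 18 bits remain

Answer: 22 0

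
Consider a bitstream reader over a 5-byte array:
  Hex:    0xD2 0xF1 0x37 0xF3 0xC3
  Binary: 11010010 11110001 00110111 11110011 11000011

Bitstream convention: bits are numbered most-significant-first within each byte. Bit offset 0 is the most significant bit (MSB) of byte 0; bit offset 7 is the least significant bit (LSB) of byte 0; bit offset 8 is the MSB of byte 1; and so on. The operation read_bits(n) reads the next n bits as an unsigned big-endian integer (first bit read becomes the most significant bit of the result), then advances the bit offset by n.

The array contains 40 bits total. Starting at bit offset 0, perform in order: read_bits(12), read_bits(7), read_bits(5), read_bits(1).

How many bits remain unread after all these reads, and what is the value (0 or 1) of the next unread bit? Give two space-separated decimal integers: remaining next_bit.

Answer: 15 1

Derivation:
Read 1: bits[0:12] width=12 -> value=3375 (bin 110100101111); offset now 12 = byte 1 bit 4; 28 bits remain
Read 2: bits[12:19] width=7 -> value=9 (bin 0001001); offset now 19 = byte 2 bit 3; 21 bits remain
Read 3: bits[19:24] width=5 -> value=23 (bin 10111); offset now 24 = byte 3 bit 0; 16 bits remain
Read 4: bits[24:25] width=1 -> value=1 (bin 1); offset now 25 = byte 3 bit 1; 15 bits remain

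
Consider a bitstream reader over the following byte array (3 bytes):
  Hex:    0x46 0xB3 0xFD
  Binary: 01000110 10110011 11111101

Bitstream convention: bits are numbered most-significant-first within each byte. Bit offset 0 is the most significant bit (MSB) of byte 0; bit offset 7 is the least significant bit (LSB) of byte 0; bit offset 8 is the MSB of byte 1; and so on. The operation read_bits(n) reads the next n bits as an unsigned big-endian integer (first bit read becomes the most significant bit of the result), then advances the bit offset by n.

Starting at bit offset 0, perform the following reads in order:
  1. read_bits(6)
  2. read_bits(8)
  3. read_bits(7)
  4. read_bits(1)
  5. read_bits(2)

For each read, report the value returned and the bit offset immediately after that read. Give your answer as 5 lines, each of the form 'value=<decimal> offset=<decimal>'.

Read 1: bits[0:6] width=6 -> value=17 (bin 010001); offset now 6 = byte 0 bit 6; 18 bits remain
Read 2: bits[6:14] width=8 -> value=172 (bin 10101100); offset now 14 = byte 1 bit 6; 10 bits remain
Read 3: bits[14:21] width=7 -> value=127 (bin 1111111); offset now 21 = byte 2 bit 5; 3 bits remain
Read 4: bits[21:22] width=1 -> value=1 (bin 1); offset now 22 = byte 2 bit 6; 2 bits remain
Read 5: bits[22:24] width=2 -> value=1 (bin 01); offset now 24 = byte 3 bit 0; 0 bits remain

Answer: value=17 offset=6
value=172 offset=14
value=127 offset=21
value=1 offset=22
value=1 offset=24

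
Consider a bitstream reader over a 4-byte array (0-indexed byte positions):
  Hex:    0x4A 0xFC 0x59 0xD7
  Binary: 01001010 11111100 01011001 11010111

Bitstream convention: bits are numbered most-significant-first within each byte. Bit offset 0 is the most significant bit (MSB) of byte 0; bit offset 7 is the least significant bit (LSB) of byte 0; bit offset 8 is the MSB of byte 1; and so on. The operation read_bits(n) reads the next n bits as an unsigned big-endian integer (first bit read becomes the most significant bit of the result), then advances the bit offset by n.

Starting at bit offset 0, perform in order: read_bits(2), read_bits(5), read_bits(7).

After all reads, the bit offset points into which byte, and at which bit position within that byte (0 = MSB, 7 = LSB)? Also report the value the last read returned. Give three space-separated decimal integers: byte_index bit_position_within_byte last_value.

Answer: 1 6 63

Derivation:
Read 1: bits[0:2] width=2 -> value=1 (bin 01); offset now 2 = byte 0 bit 2; 30 bits remain
Read 2: bits[2:7] width=5 -> value=5 (bin 00101); offset now 7 = byte 0 bit 7; 25 bits remain
Read 3: bits[7:14] width=7 -> value=63 (bin 0111111); offset now 14 = byte 1 bit 6; 18 bits remain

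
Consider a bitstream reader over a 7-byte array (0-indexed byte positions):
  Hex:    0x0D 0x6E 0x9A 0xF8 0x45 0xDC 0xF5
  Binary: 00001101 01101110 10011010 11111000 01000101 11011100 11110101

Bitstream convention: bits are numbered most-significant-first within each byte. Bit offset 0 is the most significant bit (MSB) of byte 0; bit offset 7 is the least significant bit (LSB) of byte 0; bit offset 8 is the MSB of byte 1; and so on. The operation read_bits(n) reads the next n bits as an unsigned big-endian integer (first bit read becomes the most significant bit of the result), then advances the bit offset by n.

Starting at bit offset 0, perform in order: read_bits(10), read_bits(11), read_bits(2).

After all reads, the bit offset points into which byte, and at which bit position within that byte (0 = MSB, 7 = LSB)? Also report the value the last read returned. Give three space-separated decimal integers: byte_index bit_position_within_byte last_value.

Answer: 2 7 1

Derivation:
Read 1: bits[0:10] width=10 -> value=53 (bin 0000110101); offset now 10 = byte 1 bit 2; 46 bits remain
Read 2: bits[10:21] width=11 -> value=1491 (bin 10111010011); offset now 21 = byte 2 bit 5; 35 bits remain
Read 3: bits[21:23] width=2 -> value=1 (bin 01); offset now 23 = byte 2 bit 7; 33 bits remain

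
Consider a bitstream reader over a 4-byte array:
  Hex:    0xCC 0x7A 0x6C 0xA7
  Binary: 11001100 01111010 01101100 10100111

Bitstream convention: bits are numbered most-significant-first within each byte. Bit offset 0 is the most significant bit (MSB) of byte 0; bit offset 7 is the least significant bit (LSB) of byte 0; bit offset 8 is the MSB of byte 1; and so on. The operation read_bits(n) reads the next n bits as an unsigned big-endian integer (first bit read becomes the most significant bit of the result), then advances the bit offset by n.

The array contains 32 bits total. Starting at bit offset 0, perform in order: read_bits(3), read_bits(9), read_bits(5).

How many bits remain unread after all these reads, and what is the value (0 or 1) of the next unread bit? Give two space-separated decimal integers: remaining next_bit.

Answer: 15 1

Derivation:
Read 1: bits[0:3] width=3 -> value=6 (bin 110); offset now 3 = byte 0 bit 3; 29 bits remain
Read 2: bits[3:12] width=9 -> value=199 (bin 011000111); offset now 12 = byte 1 bit 4; 20 bits remain
Read 3: bits[12:17] width=5 -> value=20 (bin 10100); offset now 17 = byte 2 bit 1; 15 bits remain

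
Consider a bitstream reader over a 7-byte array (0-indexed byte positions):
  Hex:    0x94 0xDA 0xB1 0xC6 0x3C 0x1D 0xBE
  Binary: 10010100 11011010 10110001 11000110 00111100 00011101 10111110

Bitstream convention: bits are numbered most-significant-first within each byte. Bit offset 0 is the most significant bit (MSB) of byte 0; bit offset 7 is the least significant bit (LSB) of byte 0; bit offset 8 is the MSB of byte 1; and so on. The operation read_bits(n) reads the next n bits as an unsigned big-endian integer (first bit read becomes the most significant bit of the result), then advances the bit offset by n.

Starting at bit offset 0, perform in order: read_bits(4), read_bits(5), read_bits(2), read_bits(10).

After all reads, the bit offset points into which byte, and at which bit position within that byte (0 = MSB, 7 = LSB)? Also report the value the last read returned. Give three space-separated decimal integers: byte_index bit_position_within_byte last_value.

Answer: 2 5 854

Derivation:
Read 1: bits[0:4] width=4 -> value=9 (bin 1001); offset now 4 = byte 0 bit 4; 52 bits remain
Read 2: bits[4:9] width=5 -> value=9 (bin 01001); offset now 9 = byte 1 bit 1; 47 bits remain
Read 3: bits[9:11] width=2 -> value=2 (bin 10); offset now 11 = byte 1 bit 3; 45 bits remain
Read 4: bits[11:21] width=10 -> value=854 (bin 1101010110); offset now 21 = byte 2 bit 5; 35 bits remain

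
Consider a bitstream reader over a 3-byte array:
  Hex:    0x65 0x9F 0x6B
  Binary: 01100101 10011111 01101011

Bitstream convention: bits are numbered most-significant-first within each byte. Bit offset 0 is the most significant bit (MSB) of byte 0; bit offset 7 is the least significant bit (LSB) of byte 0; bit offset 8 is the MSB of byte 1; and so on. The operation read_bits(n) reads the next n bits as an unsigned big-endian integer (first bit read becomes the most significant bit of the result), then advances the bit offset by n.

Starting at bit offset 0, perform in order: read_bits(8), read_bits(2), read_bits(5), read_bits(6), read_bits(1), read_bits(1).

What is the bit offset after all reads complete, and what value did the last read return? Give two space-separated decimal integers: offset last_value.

Read 1: bits[0:8] width=8 -> value=101 (bin 01100101); offset now 8 = byte 1 bit 0; 16 bits remain
Read 2: bits[8:10] width=2 -> value=2 (bin 10); offset now 10 = byte 1 bit 2; 14 bits remain
Read 3: bits[10:15] width=5 -> value=15 (bin 01111); offset now 15 = byte 1 bit 7; 9 bits remain
Read 4: bits[15:21] width=6 -> value=45 (bin 101101); offset now 21 = byte 2 bit 5; 3 bits remain
Read 5: bits[21:22] width=1 -> value=0 (bin 0); offset now 22 = byte 2 bit 6; 2 bits remain
Read 6: bits[22:23] width=1 -> value=1 (bin 1); offset now 23 = byte 2 bit 7; 1 bits remain

Answer: 23 1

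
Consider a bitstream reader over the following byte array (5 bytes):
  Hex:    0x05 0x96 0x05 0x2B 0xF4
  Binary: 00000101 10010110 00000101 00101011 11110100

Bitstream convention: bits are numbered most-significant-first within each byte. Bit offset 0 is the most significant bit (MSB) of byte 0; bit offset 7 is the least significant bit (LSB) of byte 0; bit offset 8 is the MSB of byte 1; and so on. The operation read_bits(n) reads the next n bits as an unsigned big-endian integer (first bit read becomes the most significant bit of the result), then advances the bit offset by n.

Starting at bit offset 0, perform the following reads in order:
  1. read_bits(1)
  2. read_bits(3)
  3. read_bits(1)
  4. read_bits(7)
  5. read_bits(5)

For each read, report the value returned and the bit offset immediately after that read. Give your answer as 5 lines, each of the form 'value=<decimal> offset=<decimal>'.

Answer: value=0 offset=1
value=0 offset=4
value=0 offset=5
value=89 offset=12
value=12 offset=17

Derivation:
Read 1: bits[0:1] width=1 -> value=0 (bin 0); offset now 1 = byte 0 bit 1; 39 bits remain
Read 2: bits[1:4] width=3 -> value=0 (bin 000); offset now 4 = byte 0 bit 4; 36 bits remain
Read 3: bits[4:5] width=1 -> value=0 (bin 0); offset now 5 = byte 0 bit 5; 35 bits remain
Read 4: bits[5:12] width=7 -> value=89 (bin 1011001); offset now 12 = byte 1 bit 4; 28 bits remain
Read 5: bits[12:17] width=5 -> value=12 (bin 01100); offset now 17 = byte 2 bit 1; 23 bits remain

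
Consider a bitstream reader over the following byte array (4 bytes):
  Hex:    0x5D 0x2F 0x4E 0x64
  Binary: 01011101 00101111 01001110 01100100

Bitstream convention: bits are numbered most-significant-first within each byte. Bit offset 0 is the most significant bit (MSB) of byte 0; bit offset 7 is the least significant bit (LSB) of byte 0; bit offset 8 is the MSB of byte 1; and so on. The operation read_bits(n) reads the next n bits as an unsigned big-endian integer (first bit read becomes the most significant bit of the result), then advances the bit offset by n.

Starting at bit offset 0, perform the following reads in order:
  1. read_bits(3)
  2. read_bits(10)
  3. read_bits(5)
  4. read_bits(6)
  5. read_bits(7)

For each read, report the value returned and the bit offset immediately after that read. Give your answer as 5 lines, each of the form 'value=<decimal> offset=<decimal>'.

Read 1: bits[0:3] width=3 -> value=2 (bin 010); offset now 3 = byte 0 bit 3; 29 bits remain
Read 2: bits[3:13] width=10 -> value=933 (bin 1110100101); offset now 13 = byte 1 bit 5; 19 bits remain
Read 3: bits[13:18] width=5 -> value=29 (bin 11101); offset now 18 = byte 2 bit 2; 14 bits remain
Read 4: bits[18:24] width=6 -> value=14 (bin 001110); offset now 24 = byte 3 bit 0; 8 bits remain
Read 5: bits[24:31] width=7 -> value=50 (bin 0110010); offset now 31 = byte 3 bit 7; 1 bits remain

Answer: value=2 offset=3
value=933 offset=13
value=29 offset=18
value=14 offset=24
value=50 offset=31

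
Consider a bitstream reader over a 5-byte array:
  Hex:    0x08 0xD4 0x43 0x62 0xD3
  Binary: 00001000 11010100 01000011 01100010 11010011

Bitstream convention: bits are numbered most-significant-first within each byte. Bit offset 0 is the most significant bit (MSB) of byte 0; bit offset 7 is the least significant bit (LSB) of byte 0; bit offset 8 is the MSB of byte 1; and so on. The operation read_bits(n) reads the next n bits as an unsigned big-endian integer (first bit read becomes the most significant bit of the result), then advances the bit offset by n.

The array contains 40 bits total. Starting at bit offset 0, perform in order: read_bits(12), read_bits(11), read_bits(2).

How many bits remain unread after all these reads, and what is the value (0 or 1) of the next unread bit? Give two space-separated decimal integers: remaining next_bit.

Answer: 15 1

Derivation:
Read 1: bits[0:12] width=12 -> value=141 (bin 000010001101); offset now 12 = byte 1 bit 4; 28 bits remain
Read 2: bits[12:23] width=11 -> value=545 (bin 01000100001); offset now 23 = byte 2 bit 7; 17 bits remain
Read 3: bits[23:25] width=2 -> value=2 (bin 10); offset now 25 = byte 3 bit 1; 15 bits remain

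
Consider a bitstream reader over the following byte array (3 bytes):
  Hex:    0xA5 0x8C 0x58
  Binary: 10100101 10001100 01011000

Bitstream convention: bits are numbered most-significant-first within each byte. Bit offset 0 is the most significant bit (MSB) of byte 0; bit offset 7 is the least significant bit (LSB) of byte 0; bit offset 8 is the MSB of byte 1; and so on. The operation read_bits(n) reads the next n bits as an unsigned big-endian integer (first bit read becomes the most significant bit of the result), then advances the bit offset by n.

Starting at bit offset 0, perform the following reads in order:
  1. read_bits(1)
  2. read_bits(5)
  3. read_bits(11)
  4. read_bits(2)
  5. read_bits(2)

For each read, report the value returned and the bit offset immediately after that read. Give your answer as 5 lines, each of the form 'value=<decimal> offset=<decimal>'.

Answer: value=1 offset=1
value=9 offset=6
value=792 offset=17
value=2 offset=19
value=3 offset=21

Derivation:
Read 1: bits[0:1] width=1 -> value=1 (bin 1); offset now 1 = byte 0 bit 1; 23 bits remain
Read 2: bits[1:6] width=5 -> value=9 (bin 01001); offset now 6 = byte 0 bit 6; 18 bits remain
Read 3: bits[6:17] width=11 -> value=792 (bin 01100011000); offset now 17 = byte 2 bit 1; 7 bits remain
Read 4: bits[17:19] width=2 -> value=2 (bin 10); offset now 19 = byte 2 bit 3; 5 bits remain
Read 5: bits[19:21] width=2 -> value=3 (bin 11); offset now 21 = byte 2 bit 5; 3 bits remain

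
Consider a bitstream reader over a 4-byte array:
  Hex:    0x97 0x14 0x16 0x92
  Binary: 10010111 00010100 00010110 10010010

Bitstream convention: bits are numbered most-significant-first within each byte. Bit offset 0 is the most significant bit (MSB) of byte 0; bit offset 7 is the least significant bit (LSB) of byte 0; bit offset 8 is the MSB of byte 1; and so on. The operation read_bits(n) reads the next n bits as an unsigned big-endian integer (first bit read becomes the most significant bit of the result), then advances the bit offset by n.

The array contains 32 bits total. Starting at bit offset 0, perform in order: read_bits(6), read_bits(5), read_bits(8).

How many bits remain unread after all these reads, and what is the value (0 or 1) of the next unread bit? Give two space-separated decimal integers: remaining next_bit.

Read 1: bits[0:6] width=6 -> value=37 (bin 100101); offset now 6 = byte 0 bit 6; 26 bits remain
Read 2: bits[6:11] width=5 -> value=24 (bin 11000); offset now 11 = byte 1 bit 3; 21 bits remain
Read 3: bits[11:19] width=8 -> value=160 (bin 10100000); offset now 19 = byte 2 bit 3; 13 bits remain

Answer: 13 1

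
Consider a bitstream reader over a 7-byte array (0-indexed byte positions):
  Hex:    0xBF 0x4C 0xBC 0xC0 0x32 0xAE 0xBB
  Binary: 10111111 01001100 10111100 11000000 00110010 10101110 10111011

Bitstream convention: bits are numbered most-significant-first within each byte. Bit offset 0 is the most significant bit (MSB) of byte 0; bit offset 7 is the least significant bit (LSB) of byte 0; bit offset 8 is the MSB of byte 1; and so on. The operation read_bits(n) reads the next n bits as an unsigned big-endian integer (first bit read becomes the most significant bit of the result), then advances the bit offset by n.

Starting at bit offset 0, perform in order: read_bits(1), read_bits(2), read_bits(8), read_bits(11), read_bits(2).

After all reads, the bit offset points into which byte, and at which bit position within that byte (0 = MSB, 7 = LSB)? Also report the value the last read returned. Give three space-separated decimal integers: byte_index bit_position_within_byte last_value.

Answer: 3 0 0

Derivation:
Read 1: bits[0:1] width=1 -> value=1 (bin 1); offset now 1 = byte 0 bit 1; 55 bits remain
Read 2: bits[1:3] width=2 -> value=1 (bin 01); offset now 3 = byte 0 bit 3; 53 bits remain
Read 3: bits[3:11] width=8 -> value=250 (bin 11111010); offset now 11 = byte 1 bit 3; 45 bits remain
Read 4: bits[11:22] width=11 -> value=815 (bin 01100101111); offset now 22 = byte 2 bit 6; 34 bits remain
Read 5: bits[22:24] width=2 -> value=0 (bin 00); offset now 24 = byte 3 bit 0; 32 bits remain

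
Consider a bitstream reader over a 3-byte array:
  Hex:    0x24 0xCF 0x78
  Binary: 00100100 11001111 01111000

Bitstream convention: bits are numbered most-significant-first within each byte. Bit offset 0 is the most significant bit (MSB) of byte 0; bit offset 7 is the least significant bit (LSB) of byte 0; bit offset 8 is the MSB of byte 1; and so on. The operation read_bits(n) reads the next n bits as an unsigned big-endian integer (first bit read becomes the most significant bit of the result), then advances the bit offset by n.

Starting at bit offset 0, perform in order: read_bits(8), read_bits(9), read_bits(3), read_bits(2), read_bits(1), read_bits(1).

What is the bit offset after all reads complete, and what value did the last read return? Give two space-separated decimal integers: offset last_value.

Answer: 24 0

Derivation:
Read 1: bits[0:8] width=8 -> value=36 (bin 00100100); offset now 8 = byte 1 bit 0; 16 bits remain
Read 2: bits[8:17] width=9 -> value=414 (bin 110011110); offset now 17 = byte 2 bit 1; 7 bits remain
Read 3: bits[17:20] width=3 -> value=7 (bin 111); offset now 20 = byte 2 bit 4; 4 bits remain
Read 4: bits[20:22] width=2 -> value=2 (bin 10); offset now 22 = byte 2 bit 6; 2 bits remain
Read 5: bits[22:23] width=1 -> value=0 (bin 0); offset now 23 = byte 2 bit 7; 1 bits remain
Read 6: bits[23:24] width=1 -> value=0 (bin 0); offset now 24 = byte 3 bit 0; 0 bits remain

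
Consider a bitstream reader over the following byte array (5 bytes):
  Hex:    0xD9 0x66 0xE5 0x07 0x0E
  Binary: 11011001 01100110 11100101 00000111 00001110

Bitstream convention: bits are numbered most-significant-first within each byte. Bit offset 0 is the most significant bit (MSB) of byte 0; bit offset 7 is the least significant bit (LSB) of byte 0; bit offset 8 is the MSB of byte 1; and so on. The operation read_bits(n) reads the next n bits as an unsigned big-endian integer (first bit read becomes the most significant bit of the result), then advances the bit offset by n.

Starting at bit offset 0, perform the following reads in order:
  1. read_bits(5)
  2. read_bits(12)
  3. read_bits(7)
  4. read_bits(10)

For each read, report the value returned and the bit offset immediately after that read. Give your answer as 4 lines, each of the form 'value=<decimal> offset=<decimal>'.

Answer: value=27 offset=5
value=717 offset=17
value=101 offset=24
value=28 offset=34

Derivation:
Read 1: bits[0:5] width=5 -> value=27 (bin 11011); offset now 5 = byte 0 bit 5; 35 bits remain
Read 2: bits[5:17] width=12 -> value=717 (bin 001011001101); offset now 17 = byte 2 bit 1; 23 bits remain
Read 3: bits[17:24] width=7 -> value=101 (bin 1100101); offset now 24 = byte 3 bit 0; 16 bits remain
Read 4: bits[24:34] width=10 -> value=28 (bin 0000011100); offset now 34 = byte 4 bit 2; 6 bits remain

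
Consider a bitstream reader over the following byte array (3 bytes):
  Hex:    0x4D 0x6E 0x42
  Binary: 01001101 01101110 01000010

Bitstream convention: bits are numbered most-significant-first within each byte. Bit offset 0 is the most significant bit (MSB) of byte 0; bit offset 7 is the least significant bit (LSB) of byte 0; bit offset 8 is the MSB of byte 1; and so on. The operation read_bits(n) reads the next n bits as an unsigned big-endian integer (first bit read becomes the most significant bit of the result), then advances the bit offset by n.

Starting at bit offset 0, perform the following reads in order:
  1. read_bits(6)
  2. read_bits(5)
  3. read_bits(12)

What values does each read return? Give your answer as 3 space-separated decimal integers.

Read 1: bits[0:6] width=6 -> value=19 (bin 010011); offset now 6 = byte 0 bit 6; 18 bits remain
Read 2: bits[6:11] width=5 -> value=11 (bin 01011); offset now 11 = byte 1 bit 3; 13 bits remain
Read 3: bits[11:23] width=12 -> value=1825 (bin 011100100001); offset now 23 = byte 2 bit 7; 1 bits remain

Answer: 19 11 1825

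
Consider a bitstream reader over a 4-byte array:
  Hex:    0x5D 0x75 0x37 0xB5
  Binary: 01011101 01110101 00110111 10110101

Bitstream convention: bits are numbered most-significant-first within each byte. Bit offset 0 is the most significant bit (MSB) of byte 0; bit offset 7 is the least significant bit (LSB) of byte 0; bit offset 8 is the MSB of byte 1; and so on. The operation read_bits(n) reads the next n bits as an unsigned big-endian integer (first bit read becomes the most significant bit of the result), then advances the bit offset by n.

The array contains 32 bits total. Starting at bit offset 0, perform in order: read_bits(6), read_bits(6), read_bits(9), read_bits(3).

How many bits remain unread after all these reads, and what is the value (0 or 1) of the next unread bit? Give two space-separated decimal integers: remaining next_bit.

Answer: 8 1

Derivation:
Read 1: bits[0:6] width=6 -> value=23 (bin 010111); offset now 6 = byte 0 bit 6; 26 bits remain
Read 2: bits[6:12] width=6 -> value=23 (bin 010111); offset now 12 = byte 1 bit 4; 20 bits remain
Read 3: bits[12:21] width=9 -> value=166 (bin 010100110); offset now 21 = byte 2 bit 5; 11 bits remain
Read 4: bits[21:24] width=3 -> value=7 (bin 111); offset now 24 = byte 3 bit 0; 8 bits remain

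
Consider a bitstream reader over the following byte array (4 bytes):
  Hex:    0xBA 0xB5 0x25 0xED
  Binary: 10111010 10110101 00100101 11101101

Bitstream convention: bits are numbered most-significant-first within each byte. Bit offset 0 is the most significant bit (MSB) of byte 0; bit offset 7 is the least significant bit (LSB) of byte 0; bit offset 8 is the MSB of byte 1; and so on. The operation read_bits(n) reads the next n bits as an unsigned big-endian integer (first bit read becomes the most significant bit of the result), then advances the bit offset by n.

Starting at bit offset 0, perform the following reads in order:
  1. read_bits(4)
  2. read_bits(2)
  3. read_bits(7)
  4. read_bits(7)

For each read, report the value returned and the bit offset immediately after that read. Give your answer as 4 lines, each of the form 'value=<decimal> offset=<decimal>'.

Answer: value=11 offset=4
value=2 offset=6
value=86 offset=13
value=82 offset=20

Derivation:
Read 1: bits[0:4] width=4 -> value=11 (bin 1011); offset now 4 = byte 0 bit 4; 28 bits remain
Read 2: bits[4:6] width=2 -> value=2 (bin 10); offset now 6 = byte 0 bit 6; 26 bits remain
Read 3: bits[6:13] width=7 -> value=86 (bin 1010110); offset now 13 = byte 1 bit 5; 19 bits remain
Read 4: bits[13:20] width=7 -> value=82 (bin 1010010); offset now 20 = byte 2 bit 4; 12 bits remain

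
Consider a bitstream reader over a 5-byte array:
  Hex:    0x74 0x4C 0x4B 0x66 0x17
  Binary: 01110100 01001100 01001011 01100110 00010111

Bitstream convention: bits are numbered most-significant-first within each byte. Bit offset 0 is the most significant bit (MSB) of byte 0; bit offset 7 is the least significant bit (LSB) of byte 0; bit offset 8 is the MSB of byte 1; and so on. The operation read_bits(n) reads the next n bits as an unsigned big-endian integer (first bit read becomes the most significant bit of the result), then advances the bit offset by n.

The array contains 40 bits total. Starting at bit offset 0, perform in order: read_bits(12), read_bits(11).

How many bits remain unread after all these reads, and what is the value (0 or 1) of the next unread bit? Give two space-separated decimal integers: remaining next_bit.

Read 1: bits[0:12] width=12 -> value=1860 (bin 011101000100); offset now 12 = byte 1 bit 4; 28 bits remain
Read 2: bits[12:23] width=11 -> value=1573 (bin 11000100101); offset now 23 = byte 2 bit 7; 17 bits remain

Answer: 17 1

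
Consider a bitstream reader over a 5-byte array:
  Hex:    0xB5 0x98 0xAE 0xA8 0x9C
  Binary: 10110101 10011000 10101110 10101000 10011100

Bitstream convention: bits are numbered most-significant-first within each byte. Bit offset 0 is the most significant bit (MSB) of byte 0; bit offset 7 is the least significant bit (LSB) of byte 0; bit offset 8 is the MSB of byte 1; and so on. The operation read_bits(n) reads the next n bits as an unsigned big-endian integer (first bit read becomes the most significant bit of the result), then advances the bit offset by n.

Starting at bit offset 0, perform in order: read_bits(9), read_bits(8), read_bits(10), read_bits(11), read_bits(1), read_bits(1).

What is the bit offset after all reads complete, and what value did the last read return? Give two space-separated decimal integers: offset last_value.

Answer: 40 0

Derivation:
Read 1: bits[0:9] width=9 -> value=363 (bin 101101011); offset now 9 = byte 1 bit 1; 31 bits remain
Read 2: bits[9:17] width=8 -> value=49 (bin 00110001); offset now 17 = byte 2 bit 1; 23 bits remain
Read 3: bits[17:27] width=10 -> value=373 (bin 0101110101); offset now 27 = byte 3 bit 3; 13 bits remain
Read 4: bits[27:38] width=11 -> value=551 (bin 01000100111); offset now 38 = byte 4 bit 6; 2 bits remain
Read 5: bits[38:39] width=1 -> value=0 (bin 0); offset now 39 = byte 4 bit 7; 1 bits remain
Read 6: bits[39:40] width=1 -> value=0 (bin 0); offset now 40 = byte 5 bit 0; 0 bits remain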